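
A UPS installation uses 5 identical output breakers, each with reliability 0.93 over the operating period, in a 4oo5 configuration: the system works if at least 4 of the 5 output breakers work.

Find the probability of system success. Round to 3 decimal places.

R = Σ_{i=4}^{5} C(5,i) p^i (1−p)^{5−i} with p = 0.93
C(5,4)·0.93^4·0.07^1 = 0.26182
C(5,5)·0.93^5·0.07^0 = 0.69569
Sum = 0.958

0.958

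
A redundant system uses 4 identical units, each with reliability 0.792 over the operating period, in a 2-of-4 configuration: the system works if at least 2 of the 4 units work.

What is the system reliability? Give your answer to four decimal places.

0.9696

R = Σ_{i=2}^{4} C(4,i) p^i (1−p)^{4−i} with p = 0.792
C(4,2)·0.792^2·0.208^2 = 0.162828
C(4,3)·0.792^3·0.208^1 = 0.413332
C(4,4)·0.792^4·0.208^0 = 0.393460
Sum = 0.9696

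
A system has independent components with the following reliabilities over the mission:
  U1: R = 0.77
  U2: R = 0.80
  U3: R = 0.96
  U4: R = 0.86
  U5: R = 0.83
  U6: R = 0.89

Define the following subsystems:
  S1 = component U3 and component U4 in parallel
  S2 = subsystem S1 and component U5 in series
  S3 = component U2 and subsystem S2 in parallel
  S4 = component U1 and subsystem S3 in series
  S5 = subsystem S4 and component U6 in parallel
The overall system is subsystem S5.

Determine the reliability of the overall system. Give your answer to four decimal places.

0.9717

Parallel (U3 and U4): 1 − (1 − 0.960000)(1 − 0.860000) = 0.994400
Series ([0.994400] and U5): 0.994400 × 0.830000 = 0.825352
Parallel (U2 and [0.825352]): 1 − (1 − 0.800000)(1 − 0.825352) = 0.965070
Series (U1 and [0.965070]): 0.770000 × 0.965070 = 0.743104
Parallel ([0.743104] and U6): 1 − (1 − 0.743104)(1 − 0.890000) = 0.9717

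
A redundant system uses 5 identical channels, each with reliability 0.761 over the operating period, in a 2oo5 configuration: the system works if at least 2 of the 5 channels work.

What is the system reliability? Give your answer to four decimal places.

R = Σ_{i=2}^{5} C(5,i) p^i (1−p)^{5−i} with p = 0.761
C(5,2)·0.761^2·0.239^3 = 0.079061
C(5,3)·0.761^3·0.239^2 = 0.251739
C(5,4)·0.761^4·0.239^1 = 0.400780
C(5,5)·0.761^5·0.239^0 = 0.255225
Sum = 0.9868

0.9868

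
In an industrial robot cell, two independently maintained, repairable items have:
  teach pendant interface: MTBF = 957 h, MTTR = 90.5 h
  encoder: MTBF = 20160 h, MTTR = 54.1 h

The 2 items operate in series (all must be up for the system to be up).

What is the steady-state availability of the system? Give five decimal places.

A(teach pendant interface) = MTBF/(MTBF+MTTR) = 957/(957+90.5) = 0.913604
A(encoder) = MTBF/(MTBF+MTTR) = 20160/(20160+54.1) = 0.997324
Series availability: 0.913604 × 0.997324 = 0.91116

0.91116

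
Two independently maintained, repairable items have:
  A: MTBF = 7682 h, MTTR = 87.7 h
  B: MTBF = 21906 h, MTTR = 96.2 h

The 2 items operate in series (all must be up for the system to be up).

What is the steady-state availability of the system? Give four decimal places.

A(A) = MTBF/(MTBF+MTTR) = 7682/(7682+87.7) = 0.988713
A(B) = MTBF/(MTBF+MTTR) = 21906/(21906+96.2) = 0.995628
Series availability: 0.988713 × 0.995628 = 0.9844

0.9844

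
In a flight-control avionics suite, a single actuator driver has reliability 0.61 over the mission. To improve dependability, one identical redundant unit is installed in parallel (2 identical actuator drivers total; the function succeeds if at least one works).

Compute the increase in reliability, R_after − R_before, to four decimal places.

R_before = 0.61
R_after = 1 − (1 − 0.61)^2 = 0.8479
ΔR = 0.8479 − 0.61 = 0.2379

0.2379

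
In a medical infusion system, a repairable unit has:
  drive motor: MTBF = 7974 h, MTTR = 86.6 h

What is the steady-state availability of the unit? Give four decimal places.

A(drive motor) = MTBF/(MTBF+MTTR) = 7974/(7974+86.6) = 0.9893

0.9893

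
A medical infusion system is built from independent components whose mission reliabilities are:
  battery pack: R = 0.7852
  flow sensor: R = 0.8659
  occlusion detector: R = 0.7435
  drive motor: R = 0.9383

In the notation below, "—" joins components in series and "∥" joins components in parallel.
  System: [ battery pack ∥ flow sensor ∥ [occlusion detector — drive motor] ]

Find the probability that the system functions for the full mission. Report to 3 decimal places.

Series (occlusion detector and drive motor): 0.74350 × 0.93830 = 0.69763
Parallel (battery pack, flow sensor, and [0.69763]): 1 − (1 − 0.78520)(1 − 0.86590)(1 − 0.69763) = 0.991

0.991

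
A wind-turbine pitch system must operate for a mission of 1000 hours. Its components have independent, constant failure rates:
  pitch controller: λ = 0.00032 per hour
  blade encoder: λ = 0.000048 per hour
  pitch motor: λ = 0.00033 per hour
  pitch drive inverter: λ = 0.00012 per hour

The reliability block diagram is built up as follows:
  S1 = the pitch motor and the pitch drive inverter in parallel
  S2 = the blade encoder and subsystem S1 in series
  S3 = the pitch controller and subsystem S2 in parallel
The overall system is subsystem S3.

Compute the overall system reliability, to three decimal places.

0.979

R(pitch controller) = exp(−0.00032 × 1000) = 0.72615
R(blade encoder) = exp(−0.000048 × 1000) = 0.95313
R(pitch motor) = exp(−0.00033 × 1000) = 0.71892
R(pitch drive inverter) = exp(−0.00012 × 1000) = 0.88692
Parallel (pitch motor and pitch drive inverter): 1 − (1 − 0.71892)(1 − 0.88692) = 0.96822
Series (blade encoder and [0.96822]): 0.95313 × 0.96822 = 0.92284
Parallel (pitch controller and [0.92284]): 1 − (1 − 0.72615)(1 − 0.92284) = 0.979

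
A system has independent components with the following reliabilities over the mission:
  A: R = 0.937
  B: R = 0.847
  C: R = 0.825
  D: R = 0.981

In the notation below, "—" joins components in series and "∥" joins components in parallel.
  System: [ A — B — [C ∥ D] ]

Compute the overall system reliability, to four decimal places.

0.7910

Parallel (C and D): 1 − (1 − 0.825000)(1 − 0.981000) = 0.996675
Series (A, B, and [0.996675]): 0.937000 × 0.847000 × 0.996675 = 0.7910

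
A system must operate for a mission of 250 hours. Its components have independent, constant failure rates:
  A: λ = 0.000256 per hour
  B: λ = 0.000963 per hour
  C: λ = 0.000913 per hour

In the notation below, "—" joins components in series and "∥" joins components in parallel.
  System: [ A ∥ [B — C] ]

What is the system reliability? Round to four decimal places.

0.9768

R(A) = exp(−0.000256 × 250) = 0.938005
R(B) = exp(−0.000963 × 250) = 0.786038
R(C) = exp(−0.000913 × 250) = 0.795925
Series (B and C): 0.786038 × 0.795925 = 0.625627
Parallel (A and [0.625627]): 1 − (1 − 0.938005)(1 − 0.625627) = 0.9768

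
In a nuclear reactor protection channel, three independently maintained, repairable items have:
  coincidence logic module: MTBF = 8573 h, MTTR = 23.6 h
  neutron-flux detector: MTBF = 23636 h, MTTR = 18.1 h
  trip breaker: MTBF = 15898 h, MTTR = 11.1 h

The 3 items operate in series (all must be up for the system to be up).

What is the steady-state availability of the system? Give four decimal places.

A(coincidence logic module) = MTBF/(MTBF+MTTR) = 8573/(8573+23.6) = 0.997255
A(neutron-flux detector) = MTBF/(MTBF+MTTR) = 23636/(23636+18.1) = 0.999235
A(trip breaker) = MTBF/(MTBF+MTTR) = 15898/(15898+11.1) = 0.999302
Series availability: 0.997255 × 0.999235 × 0.999302 = 0.9958

0.9958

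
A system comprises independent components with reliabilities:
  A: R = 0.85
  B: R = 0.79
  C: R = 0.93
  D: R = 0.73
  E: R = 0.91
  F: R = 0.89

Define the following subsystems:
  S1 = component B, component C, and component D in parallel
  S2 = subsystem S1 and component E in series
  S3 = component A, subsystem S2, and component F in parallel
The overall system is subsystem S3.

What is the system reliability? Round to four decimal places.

Parallel (B, C, and D): 1 − (1 − 0.790000)(1 − 0.930000)(1 − 0.730000) = 0.996031
Series ([0.996031] and E): 0.996031 × 0.910000 = 0.906388
Parallel (A, [0.906388], and F): 1 − (1 − 0.850000)(1 − 0.906388)(1 − 0.890000) = 0.9985

0.9985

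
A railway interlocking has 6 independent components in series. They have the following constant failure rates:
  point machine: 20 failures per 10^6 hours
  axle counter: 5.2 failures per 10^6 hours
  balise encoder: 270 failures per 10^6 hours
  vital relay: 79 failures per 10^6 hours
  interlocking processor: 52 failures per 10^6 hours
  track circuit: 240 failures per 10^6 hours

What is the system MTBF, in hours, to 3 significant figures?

Series of exponential components: λ_sys = Σ λ_i
λ_sys = 0.000020 + 0.0000052 + 0.00027 + 0.000079 + 0.000052 + 0.00024 = 6.6620e-04 /h
MTBF = 1 / λ_sys = 1500 h

1500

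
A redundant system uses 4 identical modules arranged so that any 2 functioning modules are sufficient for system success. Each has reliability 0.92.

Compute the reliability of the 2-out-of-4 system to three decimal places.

R = Σ_{i=2}^{4} C(4,i) p^i (1−p)^{4−i} with p = 0.92
C(4,2)·0.92^2·0.08^2 = 0.03250
C(4,3)·0.92^3·0.08^1 = 0.24918
C(4,4)·0.92^4·0.08^0 = 0.71639
Sum = 0.998

0.998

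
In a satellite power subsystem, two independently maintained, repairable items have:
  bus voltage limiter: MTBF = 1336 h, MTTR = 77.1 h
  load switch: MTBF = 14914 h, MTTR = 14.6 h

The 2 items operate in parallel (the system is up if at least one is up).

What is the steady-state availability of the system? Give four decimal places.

A(bus voltage limiter) = MTBF/(MTBF+MTTR) = 1336/(1336+77.1) = 0.945439
A(load switch) = MTBF/(MTBF+MTTR) = 14914/(14914+14.6) = 0.999022
Parallel availability: 1 − (1 − 0.945439)(1 − 0.999022) = 0.9999

0.9999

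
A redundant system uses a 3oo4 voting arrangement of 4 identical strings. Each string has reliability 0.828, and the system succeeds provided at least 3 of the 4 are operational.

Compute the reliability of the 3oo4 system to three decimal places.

0.861

R = Σ_{i=3}^{4} C(4,i) p^i (1−p)^{4−i} with p = 0.828
C(4,3)·0.828^3·0.172^1 = 0.39055
C(4,4)·0.828^4·0.172^0 = 0.47003
Sum = 0.861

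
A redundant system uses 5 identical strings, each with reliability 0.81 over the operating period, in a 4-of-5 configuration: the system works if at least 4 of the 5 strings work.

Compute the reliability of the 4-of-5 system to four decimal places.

0.7576

R = Σ_{i=4}^{5} C(5,i) p^i (1−p)^{5−i} with p = 0.81
C(5,4)·0.81^4·0.19^1 = 0.408944
C(5,5)·0.81^5·0.19^0 = 0.348678
Sum = 0.7576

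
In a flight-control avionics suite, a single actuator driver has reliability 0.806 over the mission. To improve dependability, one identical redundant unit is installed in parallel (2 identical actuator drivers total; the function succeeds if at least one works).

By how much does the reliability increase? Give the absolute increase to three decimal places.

0.156

R_before = 0.806
R_after = 1 − (1 − 0.806)^2 = 0.962
ΔR = 0.962 − 0.806 = 0.156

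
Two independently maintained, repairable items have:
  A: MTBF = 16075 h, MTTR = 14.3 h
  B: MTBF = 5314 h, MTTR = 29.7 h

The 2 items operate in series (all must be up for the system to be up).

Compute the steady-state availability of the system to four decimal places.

A(A) = MTBF/(MTBF+MTTR) = 16075/(16075+14.3) = 0.999111
A(B) = MTBF/(MTBF+MTTR) = 5314/(5314+29.7) = 0.994442
Series availability: 0.999111 × 0.994442 = 0.9936

0.9936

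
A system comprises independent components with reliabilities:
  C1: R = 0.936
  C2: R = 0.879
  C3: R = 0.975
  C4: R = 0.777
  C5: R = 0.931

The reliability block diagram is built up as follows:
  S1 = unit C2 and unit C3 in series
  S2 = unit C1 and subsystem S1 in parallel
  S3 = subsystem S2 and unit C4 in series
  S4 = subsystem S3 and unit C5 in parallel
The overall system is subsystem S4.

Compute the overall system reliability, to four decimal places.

0.9841

Series (C2 and C3): 0.879000 × 0.975000 = 0.857025
Parallel (C1 and [0.857025]): 1 − (1 − 0.936000)(1 − 0.857025) = 0.990850
Series ([0.990850] and C4): 0.990850 × 0.777000 = 0.769890
Parallel ([0.769890] and C5): 1 − (1 − 0.769890)(1 − 0.931000) = 0.9841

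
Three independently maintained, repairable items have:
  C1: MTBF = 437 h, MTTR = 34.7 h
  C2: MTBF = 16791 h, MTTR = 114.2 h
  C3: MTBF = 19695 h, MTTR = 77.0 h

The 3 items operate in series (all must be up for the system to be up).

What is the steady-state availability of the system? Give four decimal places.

0.9166

A(C1) = MTBF/(MTBF+MTTR) = 437/(437+34.7) = 0.926436
A(C2) = MTBF/(MTBF+MTTR) = 16791/(16791+114.2) = 0.993245
A(C3) = MTBF/(MTBF+MTTR) = 19695/(19695+77.0) = 0.996106
Series availability: 0.926436 × 0.993245 × 0.996106 = 0.9166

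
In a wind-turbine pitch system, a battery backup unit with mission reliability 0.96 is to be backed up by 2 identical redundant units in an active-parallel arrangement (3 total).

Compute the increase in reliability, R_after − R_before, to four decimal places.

R_before = 0.96
R_after = 1 − (1 − 0.96)^3 = 0.9999
ΔR = 0.9999 − 0.96 = 0.0399

0.0399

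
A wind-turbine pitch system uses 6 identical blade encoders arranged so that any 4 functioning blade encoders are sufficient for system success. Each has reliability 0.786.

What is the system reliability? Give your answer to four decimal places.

0.8832

R = Σ_{i=4}^{6} C(6,i) p^i (1−p)^{6−i} with p = 0.786
C(6,4)·0.786^4·0.214^2 = 0.262186
C(6,5)·0.786^5·0.214^1 = 0.385192
C(6,6)·0.786^6·0.214^0 = 0.235795
Sum = 0.8832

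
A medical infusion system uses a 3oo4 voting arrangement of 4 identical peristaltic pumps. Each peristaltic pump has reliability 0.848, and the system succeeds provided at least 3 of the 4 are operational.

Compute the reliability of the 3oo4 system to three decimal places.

R = Σ_{i=3}^{4} C(4,i) p^i (1−p)^{4−i} with p = 0.848
C(4,3)·0.848^3·0.152^1 = 0.37076
C(4,4)·0.848^4·0.152^0 = 0.51711
Sum = 0.888

0.888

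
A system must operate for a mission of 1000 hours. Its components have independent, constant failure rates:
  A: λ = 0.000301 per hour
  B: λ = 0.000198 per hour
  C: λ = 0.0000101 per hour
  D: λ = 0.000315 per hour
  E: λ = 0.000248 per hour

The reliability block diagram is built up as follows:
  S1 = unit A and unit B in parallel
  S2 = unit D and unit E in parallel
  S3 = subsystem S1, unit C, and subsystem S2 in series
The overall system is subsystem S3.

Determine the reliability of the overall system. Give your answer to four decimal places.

0.8877

R(A) = exp(−0.000301 × 1000) = 0.740078
R(B) = exp(−0.000198 × 1000) = 0.820370
R(C) = exp(−0.0000101 × 1000) = 0.989951
R(D) = exp(−0.000315 × 1000) = 0.729789
R(E) = exp(−0.000248 × 1000) = 0.780360
Parallel (A and B): 1 − (1 − 0.740078)(1 − 0.820370) = 0.953310
Parallel (D and E): 1 − (1 − 0.729789)(1 − 0.780360) = 0.940651
Series ([0.953310], C, and [0.940651]): 0.953310 × 0.989951 × 0.940651 = 0.8877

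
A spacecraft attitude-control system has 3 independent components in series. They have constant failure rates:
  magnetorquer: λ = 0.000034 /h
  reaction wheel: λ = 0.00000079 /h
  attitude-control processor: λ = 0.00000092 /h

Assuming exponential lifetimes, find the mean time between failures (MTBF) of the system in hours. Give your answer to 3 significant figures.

28000

Series of exponential components: λ_sys = Σ λ_i
λ_sys = 0.000034 + 0.00000079 + 0.00000092 = 3.5710e-05 /h
MTBF = 1 / λ_sys = 28000 h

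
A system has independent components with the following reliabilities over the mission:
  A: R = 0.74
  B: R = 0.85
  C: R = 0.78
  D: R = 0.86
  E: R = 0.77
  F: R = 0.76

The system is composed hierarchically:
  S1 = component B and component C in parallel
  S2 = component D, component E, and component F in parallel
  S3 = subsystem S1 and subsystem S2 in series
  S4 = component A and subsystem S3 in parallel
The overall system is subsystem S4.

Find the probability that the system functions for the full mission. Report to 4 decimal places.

Parallel (B and C): 1 − (1 − 0.850000)(1 − 0.780000) = 0.967000
Parallel (D, E, and F): 1 − (1 − 0.860000)(1 − 0.770000)(1 − 0.760000) = 0.992272
Series ([0.967000] and [0.992272]): 0.967000 × 0.992272 = 0.959527
Parallel (A and [0.959527]): 1 − (1 − 0.740000)(1 − 0.959527) = 0.9895

0.9895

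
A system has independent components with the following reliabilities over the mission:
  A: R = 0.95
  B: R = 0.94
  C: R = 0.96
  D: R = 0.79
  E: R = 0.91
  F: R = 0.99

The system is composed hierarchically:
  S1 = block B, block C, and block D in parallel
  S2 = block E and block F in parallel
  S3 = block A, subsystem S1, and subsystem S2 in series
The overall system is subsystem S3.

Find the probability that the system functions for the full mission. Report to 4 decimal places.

Parallel (B, C, and D): 1 − (1 − 0.940000)(1 − 0.960000)(1 − 0.790000) = 0.999496
Parallel (E and F): 1 − (1 − 0.910000)(1 − 0.990000) = 0.999100
Series (A, [0.999496], and [0.999100]): 0.950000 × 0.999496 × 0.999100 = 0.9487

0.9487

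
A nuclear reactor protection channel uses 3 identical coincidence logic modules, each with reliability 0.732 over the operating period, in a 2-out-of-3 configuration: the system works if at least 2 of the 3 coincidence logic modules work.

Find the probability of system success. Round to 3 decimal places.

0.823

R = Σ_{i=2}^{3} C(3,i) p^i (1−p)^{3−i} with p = 0.732
C(3,2)·0.732^2·0.268^1 = 0.43080
C(3,3)·0.732^3·0.268^0 = 0.39222
Sum = 0.823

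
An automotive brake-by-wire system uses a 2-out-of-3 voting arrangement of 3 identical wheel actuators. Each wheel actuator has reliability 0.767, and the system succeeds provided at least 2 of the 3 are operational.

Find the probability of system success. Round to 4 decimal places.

R = Σ_{i=2}^{3} C(3,i) p^i (1−p)^{3−i} with p = 0.767
C(3,2)·0.767^2·0.233^1 = 0.411214
C(3,3)·0.767^3·0.233^0 = 0.451218
Sum = 0.8624

0.8624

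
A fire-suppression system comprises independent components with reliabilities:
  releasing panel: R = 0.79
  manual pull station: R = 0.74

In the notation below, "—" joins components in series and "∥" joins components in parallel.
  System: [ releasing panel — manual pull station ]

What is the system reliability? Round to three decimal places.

0.585

Series (releasing panel and manual pull station): 0.79000 × 0.74000 = 0.585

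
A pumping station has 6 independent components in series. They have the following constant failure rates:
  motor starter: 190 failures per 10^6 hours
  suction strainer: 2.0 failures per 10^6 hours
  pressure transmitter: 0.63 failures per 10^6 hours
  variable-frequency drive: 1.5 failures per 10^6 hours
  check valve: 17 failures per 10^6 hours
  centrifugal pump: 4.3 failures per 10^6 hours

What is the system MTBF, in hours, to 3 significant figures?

4640

Series of exponential components: λ_sys = Σ λ_i
λ_sys = 0.00019 + 0.0000020 + 0.00000063 + 0.0000015 + 0.000017 + 0.0000043 = 2.1543e-04 /h
MTBF = 1 / λ_sys = 4640 h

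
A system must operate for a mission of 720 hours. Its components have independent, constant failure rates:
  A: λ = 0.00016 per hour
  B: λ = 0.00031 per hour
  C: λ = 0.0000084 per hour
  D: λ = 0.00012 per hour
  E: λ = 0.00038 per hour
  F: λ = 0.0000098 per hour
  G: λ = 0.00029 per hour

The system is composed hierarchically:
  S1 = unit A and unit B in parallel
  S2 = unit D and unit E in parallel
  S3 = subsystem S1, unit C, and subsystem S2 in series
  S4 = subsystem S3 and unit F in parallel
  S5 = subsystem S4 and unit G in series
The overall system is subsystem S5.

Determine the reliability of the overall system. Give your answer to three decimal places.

R(A) = exp(−0.00016 × 720) = 0.89119
R(B) = exp(−0.00031 × 720) = 0.79995
R(C) = exp(−0.0000084 × 720) = 0.99397
R(D) = exp(−0.00012 × 720) = 0.91723
R(E) = exp(−0.00038 × 720) = 0.76064
R(F) = exp(−0.0000098 × 720) = 0.99297
R(G) = exp(−0.00029 × 720) = 0.81156
Parallel (A and B): 1 − (1 − 0.89119)(1 − 0.79995) = 0.97823
Parallel (D and E): 1 − (1 − 0.91723)(1 − 0.76064) = 0.98019
Series ([0.97823], C, and [0.98019]): 0.97823 × 0.99397 × 0.98019 = 0.95307
Parallel ([0.95307] and F): 1 − (1 − 0.95307)(1 − 0.99297) = 0.99967
Series ([0.99967] and G): 0.99967 × 0.81156 = 0.811

0.811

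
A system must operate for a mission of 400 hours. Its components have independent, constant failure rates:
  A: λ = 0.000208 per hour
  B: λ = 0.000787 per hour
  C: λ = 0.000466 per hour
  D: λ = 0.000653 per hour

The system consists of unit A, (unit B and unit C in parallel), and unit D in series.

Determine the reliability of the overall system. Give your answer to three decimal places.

R(A) = exp(−0.000208 × 400) = 0.92017
R(B) = exp(−0.000787 × 400) = 0.72993
R(C) = exp(−0.000466 × 400) = 0.82994
R(D) = exp(−0.000653 × 400) = 0.77013
Parallel (B and C): 1 − (1 − 0.72993)(1 − 0.82994) = 0.95407
Series (A, [0.95407], and D): 0.92017 × 0.95407 × 0.77013 = 0.676

0.676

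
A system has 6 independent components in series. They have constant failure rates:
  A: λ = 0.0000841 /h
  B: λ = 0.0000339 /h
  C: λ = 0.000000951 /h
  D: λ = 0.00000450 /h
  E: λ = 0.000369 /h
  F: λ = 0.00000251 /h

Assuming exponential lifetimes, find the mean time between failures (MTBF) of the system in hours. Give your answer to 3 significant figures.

Series of exponential components: λ_sys = Σ λ_i
λ_sys = 0.0000841 + 0.0000339 + 0.000000951 + 0.00000450 + 0.000369 + 0.00000251 = 4.9496e-04 /h
MTBF = 1 / λ_sys = 2020 h

2020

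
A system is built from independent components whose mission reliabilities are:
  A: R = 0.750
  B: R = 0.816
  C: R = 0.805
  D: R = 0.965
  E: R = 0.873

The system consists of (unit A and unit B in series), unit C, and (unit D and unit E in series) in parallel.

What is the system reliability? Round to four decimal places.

Series (A and B): 0.750000 × 0.816000 = 0.612000
Series (D and E): 0.965000 × 0.873000 = 0.842445
Parallel ([0.612000], C, and [0.842445]): 1 − (1 − 0.612000)(1 − 0.805000)(1 − 0.842445) = 0.9881

0.9881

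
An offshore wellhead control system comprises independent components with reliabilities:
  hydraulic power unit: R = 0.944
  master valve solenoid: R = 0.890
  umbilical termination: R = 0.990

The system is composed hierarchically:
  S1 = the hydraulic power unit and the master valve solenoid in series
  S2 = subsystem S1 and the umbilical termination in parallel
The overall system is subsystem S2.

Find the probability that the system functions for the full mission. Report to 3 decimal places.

Series (hydraulic power unit and master valve solenoid): 0.94400 × 0.89000 = 0.84016
Parallel ([0.84016] and umbilical termination): 1 − (1 − 0.84016)(1 − 0.99000) = 0.998

0.998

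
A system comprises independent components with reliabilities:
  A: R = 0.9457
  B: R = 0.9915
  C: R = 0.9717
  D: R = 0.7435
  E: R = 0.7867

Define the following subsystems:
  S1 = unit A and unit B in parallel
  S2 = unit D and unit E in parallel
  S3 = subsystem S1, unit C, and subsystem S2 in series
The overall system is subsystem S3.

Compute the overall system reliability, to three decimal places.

0.918

Parallel (A and B): 1 − (1 − 0.94570)(1 − 0.99150) = 0.99954
Parallel (D and E): 1 − (1 − 0.74350)(1 − 0.78670) = 0.94529
Series ([0.99954], C, and [0.94529]): 0.99954 × 0.97170 × 0.94529 = 0.918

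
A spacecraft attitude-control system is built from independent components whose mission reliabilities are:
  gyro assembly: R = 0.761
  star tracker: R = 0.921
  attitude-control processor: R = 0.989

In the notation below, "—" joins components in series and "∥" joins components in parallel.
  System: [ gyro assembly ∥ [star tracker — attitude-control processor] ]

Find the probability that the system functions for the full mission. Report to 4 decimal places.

0.9787

Series (star tracker and attitude-control processor): 0.921000 × 0.989000 = 0.910869
Parallel (gyro assembly and [0.910869]): 1 − (1 − 0.761000)(1 − 0.910869) = 0.9787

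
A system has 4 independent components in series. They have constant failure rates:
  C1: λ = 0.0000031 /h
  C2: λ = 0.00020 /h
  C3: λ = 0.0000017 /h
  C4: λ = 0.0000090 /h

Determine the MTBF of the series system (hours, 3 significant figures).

4680

Series of exponential components: λ_sys = Σ λ_i
λ_sys = 0.0000031 + 0.00020 + 0.0000017 + 0.0000090 = 2.1380e-04 /h
MTBF = 1 / λ_sys = 4680 h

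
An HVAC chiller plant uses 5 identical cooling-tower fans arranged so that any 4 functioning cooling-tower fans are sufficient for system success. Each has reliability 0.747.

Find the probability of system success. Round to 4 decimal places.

R = Σ_{i=4}^{5} C(5,i) p^i (1−p)^{5−i} with p = 0.747
C(5,4)·0.747^4·0.253^1 = 0.393888
C(5,5)·0.747^5·0.253^0 = 0.232596
Sum = 0.6265

0.6265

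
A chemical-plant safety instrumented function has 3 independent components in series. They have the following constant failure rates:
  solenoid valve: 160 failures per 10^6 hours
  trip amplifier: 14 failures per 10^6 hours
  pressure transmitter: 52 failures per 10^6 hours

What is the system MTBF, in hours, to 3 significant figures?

Series of exponential components: λ_sys = Σ λ_i
λ_sys = 0.00016 + 0.000014 + 0.000052 = 2.2600e-04 /h
MTBF = 1 / λ_sys = 4420 h

4420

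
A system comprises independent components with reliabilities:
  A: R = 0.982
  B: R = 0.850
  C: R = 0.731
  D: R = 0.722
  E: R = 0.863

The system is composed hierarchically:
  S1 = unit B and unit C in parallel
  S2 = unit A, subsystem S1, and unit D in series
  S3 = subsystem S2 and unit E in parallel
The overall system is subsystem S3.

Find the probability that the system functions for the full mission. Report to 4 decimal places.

0.9562

Parallel (B and C): 1 − (1 − 0.850000)(1 − 0.731000) = 0.959650
Series (A, [0.959650], and D): 0.982000 × 0.959650 × 0.722000 = 0.680396
Parallel ([0.680396] and E): 1 − (1 − 0.680396)(1 − 0.863000) = 0.9562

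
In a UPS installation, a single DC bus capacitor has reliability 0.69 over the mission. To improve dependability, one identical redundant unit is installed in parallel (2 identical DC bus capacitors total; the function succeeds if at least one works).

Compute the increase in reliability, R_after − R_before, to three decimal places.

R_before = 0.69
R_after = 1 − (1 − 0.69)^2 = 0.904
ΔR = 0.904 − 0.69 = 0.214

0.214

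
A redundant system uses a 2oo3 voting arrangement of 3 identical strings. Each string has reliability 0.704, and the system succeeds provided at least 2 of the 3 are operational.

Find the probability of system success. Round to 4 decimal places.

R = Σ_{i=2}^{3} C(3,i) p^i (1−p)^{3−i} with p = 0.704
C(3,2)·0.704^2·0.296^1 = 0.440107
C(3,3)·0.704^3·0.296^0 = 0.348914
Sum = 0.7890

0.7890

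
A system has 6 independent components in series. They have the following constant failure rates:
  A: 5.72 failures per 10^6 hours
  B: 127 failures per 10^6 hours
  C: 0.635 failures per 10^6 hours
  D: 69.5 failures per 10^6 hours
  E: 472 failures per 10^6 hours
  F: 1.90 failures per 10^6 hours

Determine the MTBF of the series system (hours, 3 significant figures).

1480

Series of exponential components: λ_sys = Σ λ_i
λ_sys = 0.00000572 + 0.000127 + 0.000000635 + 0.0000695 + 0.000472 + 0.00000190 = 6.7676e-04 /h
MTBF = 1 / λ_sys = 1480 h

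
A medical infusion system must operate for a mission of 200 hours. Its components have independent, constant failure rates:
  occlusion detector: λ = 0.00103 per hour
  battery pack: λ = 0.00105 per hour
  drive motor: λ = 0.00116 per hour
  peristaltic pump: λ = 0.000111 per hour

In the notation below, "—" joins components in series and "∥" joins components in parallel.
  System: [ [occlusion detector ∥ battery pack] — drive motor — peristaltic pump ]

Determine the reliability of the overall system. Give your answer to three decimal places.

0.748

R(occlusion detector) = exp(−0.00103 × 200) = 0.81383
R(battery pack) = exp(−0.00105 × 200) = 0.81058
R(drive motor) = exp(−0.00116 × 200) = 0.79295
R(peristaltic pump) = exp(−0.000111 × 200) = 0.97804
Parallel (occlusion detector and battery pack): 1 − (1 − 0.81383)(1 − 0.81058) = 0.96474
Series ([0.96474], drive motor, and peristaltic pump): 0.96474 × 0.79295 × 0.97804 = 0.748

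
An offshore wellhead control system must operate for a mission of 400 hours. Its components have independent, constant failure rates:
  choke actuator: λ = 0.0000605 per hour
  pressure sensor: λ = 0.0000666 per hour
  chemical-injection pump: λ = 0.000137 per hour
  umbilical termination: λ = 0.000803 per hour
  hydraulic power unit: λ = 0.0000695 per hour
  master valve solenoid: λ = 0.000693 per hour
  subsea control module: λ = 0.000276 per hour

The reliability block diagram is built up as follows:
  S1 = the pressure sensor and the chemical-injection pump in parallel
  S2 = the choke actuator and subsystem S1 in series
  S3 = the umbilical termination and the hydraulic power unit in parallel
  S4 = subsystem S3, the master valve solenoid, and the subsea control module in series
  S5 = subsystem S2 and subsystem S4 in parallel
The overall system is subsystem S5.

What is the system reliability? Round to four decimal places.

R(choke actuator) = exp(−0.0000605 × 400) = 0.976090
R(pressure sensor) = exp(−0.0000666 × 400) = 0.973712
R(chemical-injection pump) = exp(−0.000137 × 400) = 0.946674
R(umbilical termination) = exp(−0.000803 × 400) = 0.725278
R(hydraulic power unit) = exp(−0.0000695 × 400) = 0.972583
R(master valve solenoid) = exp(−0.000693 × 400) = 0.757903
R(subsea control module) = exp(−0.000276 × 400) = 0.895476
Parallel (pressure sensor and chemical-injection pump): 1 − (1 − 0.973712)(1 − 0.946674) = 0.998598
Series (choke actuator and [0.998598]): 0.976090 × 0.998598 = 0.974722
Parallel (umbilical termination and hydraulic power unit): 1 − (1 − 0.725278)(1 − 0.972583) = 0.992468
Series ([0.992468], master valve solenoid, and subsea control module): 0.992468 × 0.757903 × 0.895476 = 0.673572
Parallel ([0.974722] and [0.673572]): 1 − (1 − 0.974722)(1 − 0.673572) = 0.9917

0.9917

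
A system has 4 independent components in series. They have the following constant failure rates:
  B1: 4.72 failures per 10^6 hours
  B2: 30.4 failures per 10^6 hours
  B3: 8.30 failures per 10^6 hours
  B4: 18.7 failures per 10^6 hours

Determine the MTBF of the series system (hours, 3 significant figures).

16100

Series of exponential components: λ_sys = Σ λ_i
λ_sys = 0.00000472 + 0.0000304 + 0.00000830 + 0.0000187 = 6.2120e-05 /h
MTBF = 1 / λ_sys = 16100 h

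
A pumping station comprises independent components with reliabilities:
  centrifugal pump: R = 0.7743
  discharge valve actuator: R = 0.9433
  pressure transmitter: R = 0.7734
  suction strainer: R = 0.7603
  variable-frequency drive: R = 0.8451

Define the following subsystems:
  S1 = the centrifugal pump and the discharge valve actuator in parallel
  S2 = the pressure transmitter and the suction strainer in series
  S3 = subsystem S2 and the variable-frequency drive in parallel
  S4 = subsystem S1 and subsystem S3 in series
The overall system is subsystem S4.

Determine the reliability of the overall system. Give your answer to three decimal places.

Parallel (centrifugal pump and discharge valve actuator): 1 − (1 − 0.77430)(1 − 0.94330) = 0.98720
Series (pressure transmitter and suction strainer): 0.77340 × 0.76030 = 0.58802
Parallel ([0.58802] and variable-frequency drive): 1 − (1 − 0.58802)(1 − 0.84510) = 0.93618
Series ([0.98720] and [0.93618]): 0.98720 × 0.93618 = 0.924

0.924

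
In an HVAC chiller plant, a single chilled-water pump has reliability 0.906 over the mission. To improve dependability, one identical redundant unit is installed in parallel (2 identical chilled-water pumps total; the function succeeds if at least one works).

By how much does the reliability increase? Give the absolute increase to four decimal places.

R_before = 0.906
R_after = 1 − (1 − 0.906)^2 = 0.9912
ΔR = 0.9912 − 0.906 = 0.0852

0.0852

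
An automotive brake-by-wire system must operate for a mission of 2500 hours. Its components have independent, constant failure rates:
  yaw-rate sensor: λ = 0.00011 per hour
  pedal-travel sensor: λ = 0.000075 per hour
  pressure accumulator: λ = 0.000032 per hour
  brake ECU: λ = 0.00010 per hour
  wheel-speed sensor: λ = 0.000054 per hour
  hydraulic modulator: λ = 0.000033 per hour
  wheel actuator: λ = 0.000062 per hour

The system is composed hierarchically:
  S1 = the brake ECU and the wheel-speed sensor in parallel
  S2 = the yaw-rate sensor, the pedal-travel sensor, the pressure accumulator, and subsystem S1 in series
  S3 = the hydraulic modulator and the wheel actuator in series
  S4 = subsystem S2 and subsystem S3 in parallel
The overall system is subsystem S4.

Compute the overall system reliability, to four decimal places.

0.9081

R(yaw-rate sensor) = exp(−0.00011 × 2500) = 0.759572
R(pedal-travel sensor) = exp(−0.000075 × 2500) = 0.829029
R(pressure accumulator) = exp(−0.000032 × 2500) = 0.923116
R(brake ECU) = exp(−0.00010 × 2500) = 0.778801
R(wheel-speed sensor) = exp(−0.000054 × 2500) = 0.873716
R(hydraulic modulator) = exp(−0.000033 × 2500) = 0.920811
R(wheel actuator) = exp(−0.000062 × 2500) = 0.856415
Parallel (brake ECU and wheel-speed sensor): 1 − (1 − 0.778801)(1 − 0.873716) = 0.972066
Series (yaw-rate sensor, pedal-travel sensor, pressure accumulator, and [0.972066]): 0.759572 × 0.829029 × 0.923116 × 0.972066 = 0.565055
Series (hydraulic modulator and wheel actuator): 0.920811 × 0.856415 = 0.788596
Parallel ([0.565055] and [0.788596]): 1 − (1 − 0.565055)(1 − 0.788596) = 0.9081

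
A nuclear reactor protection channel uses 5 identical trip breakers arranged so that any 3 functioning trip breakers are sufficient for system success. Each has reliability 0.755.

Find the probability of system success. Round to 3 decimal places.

R = Σ_{i=3}^{5} C(5,i) p^i (1−p)^{5−i} with p = 0.755
C(5,3)·0.755^3·0.245^2 = 0.25833
C(5,4)·0.755^4·0.245^1 = 0.39804
C(5,5)·0.755^5·0.245^0 = 0.24532
Sum = 0.902

0.902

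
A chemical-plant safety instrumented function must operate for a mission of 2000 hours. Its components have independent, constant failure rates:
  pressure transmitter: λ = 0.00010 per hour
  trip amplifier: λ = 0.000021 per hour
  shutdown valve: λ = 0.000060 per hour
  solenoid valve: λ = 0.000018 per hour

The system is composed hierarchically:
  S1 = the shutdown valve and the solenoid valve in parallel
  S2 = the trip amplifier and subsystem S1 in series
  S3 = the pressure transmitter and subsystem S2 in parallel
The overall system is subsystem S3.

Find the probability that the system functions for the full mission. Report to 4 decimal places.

R(pressure transmitter) = exp(−0.00010 × 2000) = 0.818731
R(trip amplifier) = exp(−0.000021 × 2000) = 0.958870
R(shutdown valve) = exp(−0.000060 × 2000) = 0.886920
R(solenoid valve) = exp(−0.000018 × 2000) = 0.964640
Parallel (shutdown valve and solenoid valve): 1 − (1 − 0.886920)(1 − 0.964640) = 0.996001
Series (trip amplifier and [0.996001]): 0.958870 × 0.996001 = 0.955035
Parallel (pressure transmitter and [0.955035]): 1 − (1 − 0.818731)(1 − 0.955035) = 0.9918

0.9918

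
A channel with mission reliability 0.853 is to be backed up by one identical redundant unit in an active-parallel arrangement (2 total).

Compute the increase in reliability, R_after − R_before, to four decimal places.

R_before = 0.853
R_after = 1 − (1 − 0.853)^2 = 0.9784
ΔR = 0.9784 − 0.853 = 0.1254

0.1254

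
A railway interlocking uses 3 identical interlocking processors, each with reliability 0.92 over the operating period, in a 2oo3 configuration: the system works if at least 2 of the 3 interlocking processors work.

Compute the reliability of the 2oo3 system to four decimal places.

0.9818

R = Σ_{i=2}^{3} C(3,i) p^i (1−p)^{3−i} with p = 0.92
C(3,2)·0.92^2·0.08^1 = 0.203136
C(3,3)·0.92^3·0.08^0 = 0.778688
Sum = 0.9818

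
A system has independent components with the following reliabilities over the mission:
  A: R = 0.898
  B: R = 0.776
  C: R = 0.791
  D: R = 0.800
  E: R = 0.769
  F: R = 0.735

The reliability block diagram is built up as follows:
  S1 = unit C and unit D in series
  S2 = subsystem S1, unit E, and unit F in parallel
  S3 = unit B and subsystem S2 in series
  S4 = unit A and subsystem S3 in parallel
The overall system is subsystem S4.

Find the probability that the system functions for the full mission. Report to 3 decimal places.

0.975

Series (C and D): 0.79100 × 0.80000 = 0.63280
Parallel ([0.63280], E, and F): 1 − (1 − 0.63280)(1 − 0.76900)(1 − 0.73500) = 0.97752
Series (B and [0.97752]): 0.77600 × 0.97752 = 0.75856
Parallel (A and [0.75856]): 1 − (1 − 0.89800)(1 − 0.75856) = 0.975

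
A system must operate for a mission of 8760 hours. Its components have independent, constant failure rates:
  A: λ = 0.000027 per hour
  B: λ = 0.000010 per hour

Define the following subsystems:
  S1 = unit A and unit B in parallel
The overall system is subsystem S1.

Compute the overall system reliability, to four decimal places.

R(A) = exp(−0.000027 × 8760) = 0.789370
R(B) = exp(−0.000010 × 8760) = 0.916127
Parallel (A and B): 1 − (1 − 0.789370)(1 − 0.916127) = 0.9823

0.9823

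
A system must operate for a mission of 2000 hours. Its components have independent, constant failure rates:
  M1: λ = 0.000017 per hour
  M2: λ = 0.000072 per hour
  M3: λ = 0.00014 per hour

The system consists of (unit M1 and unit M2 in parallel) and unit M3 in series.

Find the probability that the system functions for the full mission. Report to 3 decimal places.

R(M1) = exp(−0.000017 × 2000) = 0.96657
R(M2) = exp(−0.000072 × 2000) = 0.86589
R(M3) = exp(−0.00014 × 2000) = 0.75578
Parallel (M1 and M2): 1 − (1 − 0.96657)(1 − 0.86589) = 0.99552
Series ([0.99552] and M3): 0.99552 × 0.75578 = 0.752

0.752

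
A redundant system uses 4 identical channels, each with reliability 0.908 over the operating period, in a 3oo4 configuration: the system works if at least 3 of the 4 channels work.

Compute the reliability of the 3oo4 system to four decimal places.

0.9552

R = Σ_{i=3}^{4} C(4,i) p^i (1−p)^{4−i} with p = 0.908
C(4,3)·0.908^3·0.092^1 = 0.275490
C(4,4)·0.908^4·0.092^0 = 0.679741
Sum = 0.9552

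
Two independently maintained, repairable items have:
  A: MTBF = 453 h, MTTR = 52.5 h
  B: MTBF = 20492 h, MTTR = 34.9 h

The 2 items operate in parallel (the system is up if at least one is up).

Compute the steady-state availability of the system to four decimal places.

0.9998

A(A) = MTBF/(MTBF+MTTR) = 453/(453+52.5) = 0.896142
A(B) = MTBF/(MTBF+MTTR) = 20492/(20492+34.9) = 0.998300
Parallel availability: 1 − (1 − 0.896142)(1 − 0.998300) = 0.9998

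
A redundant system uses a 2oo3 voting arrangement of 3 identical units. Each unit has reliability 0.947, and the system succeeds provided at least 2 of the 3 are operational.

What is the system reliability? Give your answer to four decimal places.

R = Σ_{i=2}^{3} C(3,i) p^i (1−p)^{3−i} with p = 0.947
C(3,2)·0.947^2·0.053^1 = 0.142593
C(3,3)·0.947^3·0.053^0 = 0.849278
Sum = 0.9919

0.9919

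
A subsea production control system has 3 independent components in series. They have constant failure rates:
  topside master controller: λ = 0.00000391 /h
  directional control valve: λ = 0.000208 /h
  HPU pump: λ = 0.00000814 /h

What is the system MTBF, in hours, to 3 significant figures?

4540

Series of exponential components: λ_sys = Σ λ_i
λ_sys = 0.00000391 + 0.000208 + 0.00000814 = 2.2005e-04 /h
MTBF = 1 / λ_sys = 4540 h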